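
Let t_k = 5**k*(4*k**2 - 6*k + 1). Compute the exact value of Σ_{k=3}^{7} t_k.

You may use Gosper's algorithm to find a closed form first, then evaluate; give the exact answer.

Σ = 14062375

Step 1: r(k) = 5*(4*k**2 + 2*k - 1)/(4*k**2 - 6*k + 1).
Factor: A=5; B=1; C=k**2 - 3*k/2 + 1/4.
Need (5)·f(k+1) − (1)·f(k) = k**2 - 3*k/2 + 1/4.
d = 2 from the (0,0,2) case.
Solving with deg f ≤ 2: f(k) = (k - 2)**2/4.
Get s_k = R·t_k = 5**k*(k**2 - 4*k + 4) with R(k) = B(k−1)f(k)/C(k) = (k - 2)**2/(4*k**2 - 6*k + 1).
Check: Δs_k = 5**k*(4*k**2 - 6*k + 1). ✓
Telescoping: Σ = s_(8) − s_(3) = 14062500 − (125) = 14062375.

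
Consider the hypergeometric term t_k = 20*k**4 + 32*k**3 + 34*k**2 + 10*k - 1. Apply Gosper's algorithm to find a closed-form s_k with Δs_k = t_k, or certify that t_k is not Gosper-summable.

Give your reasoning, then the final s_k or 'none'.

Ratio r(k) = (20*k**4 + 112*k**3 + 250*k**2 + 254*k + 95)/(20*k**4 + 32*k**3 + 34*k**2 + 10*k - 1).
Factor: A=1; B=1; C=k**4 + 8*k**3/5 + 17*k**2/10 + k/2 - 1/20.
Need (1)·f(k+1) − (1)·f(k) = k**4 + 8*k**3/5 + 17*k**2/10 + k/2 - 1/20.
d = 5 from the (0,0,4) case.
Solve for f: f(k) = k*(4*k**4 - 2*k**3 + 2*k**2 - 4*k - 1)/20 (degree 5 ≤ 5).
Certificate R = B(k−1)f/C = k*(4*k**4 - 2*k**3 + 2*k**2 - 4*k - 1)/(20*k**4 + 32*k**3 + 34*k**2 + 10*k - 1) gives s_k = k*(4*k**4 - 2*k**3 + 2*k**2 - 4*k - 1).
Check: Δs_k = 20*k**4 + 32*k**3 + 34*k**2 + 10*k - 1. ✓

s_k = k*(4*k**4 - 2*k**3 + 2*k**2 - 4*k - 1)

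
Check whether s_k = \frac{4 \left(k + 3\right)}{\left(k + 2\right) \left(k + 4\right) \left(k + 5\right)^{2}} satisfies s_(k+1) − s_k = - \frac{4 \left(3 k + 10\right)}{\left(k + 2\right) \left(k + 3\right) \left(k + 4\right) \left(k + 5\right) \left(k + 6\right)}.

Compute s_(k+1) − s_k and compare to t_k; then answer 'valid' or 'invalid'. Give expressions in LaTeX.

Invalid: residual \frac{16 \left(2 k^{2} + 17 k + 34\right)}{k^{7} + 31 k^{6} + 405 k^{5} + 2885 k^{4} + 12074 k^{3} + 29604 k^{2} + 39240 k + 21600} ≠ 0.

s_(k+1) = 4*(k + 4)/((k + 3)*(k + 5)*(k + 6)**2)
s_(k+1) − s_k = 4*((k + 2)*(k + 4)**2*(k + 5) - (k + 3)**2*(k + 6)**2)/((k + 2)*(k + 3)*(k + 4)*(k + 5)**2*(k + 6)**2)
(s_(k+1) − s_k) − t_k = 16*(2*k**2 + 17*k + 34)/(k**7 + 31*k**6 + 405*k**5 + 2885*k**4 + 12074*k**3 + 29604*k**2 + 39240*k + 21600)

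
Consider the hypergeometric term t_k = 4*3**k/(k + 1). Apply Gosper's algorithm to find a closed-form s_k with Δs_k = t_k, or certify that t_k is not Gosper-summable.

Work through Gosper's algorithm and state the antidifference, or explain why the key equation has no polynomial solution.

Ratio r(k) = 3*(k + 1)/(k + 2).
Take A(k)=3*k + 3, B(k)=k + 2, C(k)=1.
Set up (3*k + 3)·f(k+1) − (k + 1)·f(k) − (1) = 0.
From deg A=1, deg B=1, deg C=0: d=-1.
deg f ≤ -1 is impossible — no certificate.

no hypergeometric antidifference exists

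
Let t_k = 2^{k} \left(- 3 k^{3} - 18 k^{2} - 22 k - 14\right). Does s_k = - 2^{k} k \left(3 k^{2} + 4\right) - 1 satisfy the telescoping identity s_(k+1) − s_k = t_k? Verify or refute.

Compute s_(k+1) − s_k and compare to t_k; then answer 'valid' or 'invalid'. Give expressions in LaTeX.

s_(k+1) = -2*2**k*(k + 1)*(3*(k + 1)**2 + 4) - 1
s_(k+1) − s_k = 2**k*(-3*k**3 - 18*k**2 - 22*k - 14)
(s_(k+1) − s_k) − t_k = 0

Valid — Δs_k = t_k.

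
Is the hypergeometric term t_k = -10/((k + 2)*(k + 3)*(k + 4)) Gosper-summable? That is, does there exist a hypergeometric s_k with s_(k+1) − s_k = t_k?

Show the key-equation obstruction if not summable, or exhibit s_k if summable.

Ratio r(k) = (k + 2)/(k + 5).
Factor: A=k + 2; B=k + 5; C=1.
Key eq: (k + 2)·f(k+1) = (k + 4)·f(k) + (1).
deg f ≤ 2 (via 1,1,0).
A polynomial solution: f(k) = k*(k + 5)/12.
Then R = B(k−1)f/C = k*(k + 4)*(k + 5)/12, so s_k = R(k)·t_k = 5*k*(-k - 5)/(6*(k + 2)*(k + 3)).
Verify: -10/(k**3 + 9*k**2 + 26*k + 24) matches t_k.

Yes. s_k = 5*k*(-k - 5)/(6*(k + 2)*(k + 3)).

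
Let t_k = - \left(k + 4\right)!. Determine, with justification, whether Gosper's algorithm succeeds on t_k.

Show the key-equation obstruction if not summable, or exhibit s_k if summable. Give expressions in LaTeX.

Ratio r(k) = k + 5.
Normal form (A,B,C) = (k + 5, 1, 1).
Set up (k + 5)·f(k+1) − (1)·f(k) − (1) = 0.
Bound: deg f ≤ -1.
Bound -1 < 0, so the key equation has no polynomial solution.

No — t_k has no hypergeometric antidifference.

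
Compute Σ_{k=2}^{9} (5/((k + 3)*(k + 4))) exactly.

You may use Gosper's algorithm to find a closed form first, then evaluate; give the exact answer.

Compute t_(k+1)/t_k: get (k + 3)/(k + 5).
Take A(k)=k + 3, B(k)=k + 5, C(k)=1.
Need (k + 3)·f(k+1) − (k + 4)·f(k) = 1.
d = 1 from the (1,1,0) case.
Coefficient equations give f(k) = k/3.
Then R = B(k−1)f/C = k*(k + 4)/3, so s_k = R(k)·t_k = 5*k/(3*(k + 3)).
Δs = 5/(k**2 + 7*k + 12), as required.
Sum = s_(10) − s_(2); s_(10) = 50/39, s_(2) = 2/3 ⇒ 8/13.

Σ = 8/13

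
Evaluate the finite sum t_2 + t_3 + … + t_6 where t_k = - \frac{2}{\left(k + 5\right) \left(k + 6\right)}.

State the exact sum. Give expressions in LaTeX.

Ratio r(k) = (k + 5)/(k + 7).
Factor: A=k + 5; B=k + 7; C=1.
Set up (k + 5)·f(k+1) − (k + 6)·f(k) − (1) = 0.
d = 1 from the (1,1,0) case.
Solving with deg f ≤ 1: f(k) = k/5.
Then R = B(k−1)f/C = k*(k + 6)/5, so s_k = R(k)·t_k = -2*k/(5*k + 25).
Verify: -2/(k**2 + 11*k + 30) matches t_k.
Σ_(k=2)^(6) t_k = s_(7) − s_(2) = -7/30 − (-4/35) = -5/42.

Σ = -5/42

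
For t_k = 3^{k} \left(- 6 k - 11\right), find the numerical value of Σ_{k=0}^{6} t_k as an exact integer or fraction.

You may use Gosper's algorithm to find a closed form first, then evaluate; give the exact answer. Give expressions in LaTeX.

Σ = -48113

Ratio r(k) = 3*(6*k + 17)/(6*k + 11).
Gosper form: A/B · C(k+1)/C(k) with A=3, B=1, C=k + 11/6.
Need (3)·f(k+1) − (1)·f(k) = k + 11/6.
From deg A=0, deg B=0, deg C=1: d=1.
Solve for f: f(k) = (3*k + 1)/6 (degree 1 ≤ 1).
Get s_k = R·t_k = 3**k*(-3*k - 1) with R(k) = B(k−1)f(k)/C(k) = (3*k + 1)/(6*k + 11).
Δs = 3**k*(-6*k - 11), as required.
Telescoping: Σ = s_(7) − s_(0) = -48114 − (-1) = -48113.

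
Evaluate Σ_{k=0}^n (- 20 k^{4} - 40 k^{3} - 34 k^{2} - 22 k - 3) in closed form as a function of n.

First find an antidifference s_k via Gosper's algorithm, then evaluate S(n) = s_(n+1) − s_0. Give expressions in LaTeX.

Ratio r(k) = (20*k**4 + 120*k**3 + 274*k**2 + 290*k + 119)/(20*k**4 + 40*k**3 + 34*k**2 + 22*k + 3).
Factor: A=1; B=1; C=k**4 + 2*k**3 + 17*k**2/10 + 11*k/10 + 3/20.
Key eq: (1)·f(k+1) = (1)·f(k) + (k**4 + 2*k**3 + 17*k**2/10 + 11*k/10 + 3/20).
deg f ≤ 5 (via 0,0,4).
Solve for f: f(k) = k*(4*k**4 - 2*k**2 + 4*k - 3)/20 (degree 5 ≤ 5).
Certificate R = B(k−1)f/C = k*(4*k**4 - 2*k**2 + 4*k - 3)/(20*k**4 + 40*k**3 + 34*k**2 + 22*k + 3) gives s_k = k*(-4*k**4 + 2*k**2 - 4*k + 3).
s_(k+1) − s_k = -20*k**4 - 40*k**3 - 34*k**2 - 22*k - 3 = t_k.
Σ_(k=0)^n t_k = s_(n+1) − s_(0) = (-4*n**5 - 20*n**4 - 38*n**3 - 38*n**2 - 19*n - 3) − (0), i.e. -4*n**5 - 20*n**4 - 38*n**3 - 38*n**2 - 19*n - 3.

S(n) = - 4 n^{5} - 20 n^{4} - 38 n^{3} - 38 n^{2} - 19 n - 3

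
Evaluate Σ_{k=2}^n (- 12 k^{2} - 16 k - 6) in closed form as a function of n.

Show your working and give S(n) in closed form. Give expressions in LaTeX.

Step 1: r(k) = (6*k**2 + 20*k + 17)/(6*k**2 + 8*k + 3).
A = 1, B = 1, C = k**2 + 4*k/3 + 1/2.
f must satisfy (1)·f(k+1) − (1)·f(k) = k**2 + 4*k/3 + 1/2.
From deg A=0, deg B=0, deg C=2: d=3.
Solving with deg f ≤ 3: f(k) = k**2*(2*k + 1)/6.
Certificate R = B(k−1)f/C = k**2*(2*k + 1)/(6*k**2 + 8*k + 3) gives s_k = k**2*(-4*k - 2).
Verify: -12*k**2 - 16*k - 6 matches t_k.
Evaluate: s_(n+1) = -4*n**3 - 14*n**2 - 16*n - 6; subtract s_(2) = -40 ⇒ S(n) = -4*n**3 - 14*n**2 - 16*n + 34.

S(n) = - 4 n^{3} - 14 n^{2} - 16 n + 34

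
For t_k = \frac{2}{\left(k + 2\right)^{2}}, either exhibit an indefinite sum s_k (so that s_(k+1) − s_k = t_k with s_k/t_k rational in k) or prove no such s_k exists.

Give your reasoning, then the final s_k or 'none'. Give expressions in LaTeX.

Compute t_(k+1)/t_k: get (k + 2)**2/(k + 3)**2.
So A=k**2 + 4*k + 4 and B=k**2 + 6*k + 9, with C=1.
Key eq: (k**2 + 4*k + 4)·f(k+1) = (k**2 + 4*k + 4)·f(k) + (1).
Bound: deg f ≤ 0.
Generic f = c0 gives residual -1; -1 = 0 cannot hold, so t_k is not Gosper-summable.

none (Gosper's algorithm certifies no s_k)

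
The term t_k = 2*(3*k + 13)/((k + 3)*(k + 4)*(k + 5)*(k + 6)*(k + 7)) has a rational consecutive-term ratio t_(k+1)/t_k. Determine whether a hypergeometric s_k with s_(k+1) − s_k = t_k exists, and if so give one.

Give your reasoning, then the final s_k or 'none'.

r(k) = (k + 3)*(3*k + 16)/((k + 8)*(3*k + 13)) after simplifying.
So A=k + 3 and B=k + 8, with C=k + 13/3.
Need (k + 3)·f(k+1) − (k + 7)·f(k) = k + 13/3.
d = 4 from the (1,1,1) case.
A polynomial solution: f(k) = k*(k + 4)*(k**2 + 14*k + 63)/270.
So s_k = (B(k−1)f/C)·t_k = (k*(k + 4)*(k + 7)*(k**2 + 14*k + 63)/(90*(3*k + 13)))·t_k = k*(k**2 + 14*k + 63)/(45*(k**3 + 14*k**2 + 63*k + 90)).
Verify: 2*(3*k + 13)/(k**5 + 25*k**4 + 245*k**3 + 1175*k**2 + 2754*k + 2520) matches t_k.

s_k = k*(k**2 + 14*k + 63)/(45*(k**3 + 14*k**2 + 63*k + 90))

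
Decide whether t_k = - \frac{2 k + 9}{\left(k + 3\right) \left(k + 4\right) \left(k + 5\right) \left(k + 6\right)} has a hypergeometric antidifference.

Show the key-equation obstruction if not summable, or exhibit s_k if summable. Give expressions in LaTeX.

Compute t_(k+1)/t_k: get (k + 3)*(2*k + 11)/((k + 7)*(2*k + 9)).
Normal form (A,B,C) = (k + 3, k + 7, k + 9/2).
Key eq: (k + 3)·f(k+1) = (k + 6)·f(k) + (k + 9/2).
Bound: deg f ≤ 3.
Solve for f: f(k) = k*(k + 4)*(k + 8)/30 (degree 3 ≤ 3).
So s_k = (B(k−1)f/C)·t_k = (k*(k + 4)*(k + 6)*(k + 8)/(15*(2*k + 9)))·t_k = k*(-k - 8)/(15*(k**2 + 8*k + 15)).
Check: Δs_k = (-2*k - 9)/(k**4 + 18*k**3 + 119*k**2 + 342*k + 360). ✓

Yes. s_k = \frac{k \left(- k - 8\right)}{15 \left(k^{2} + 8 k + 15\right)}.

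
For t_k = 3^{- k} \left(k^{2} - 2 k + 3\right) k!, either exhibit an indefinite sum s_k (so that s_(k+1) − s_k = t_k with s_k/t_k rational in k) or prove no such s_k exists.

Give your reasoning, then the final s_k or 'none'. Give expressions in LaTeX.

r(k) = (k**3 + k**2 + 2*k + 2)/(3*(k**2 - 2*k + 3)) after simplifying.
Gosper form: A/B · C(k+1)/C(k) with A=k/3 + 1/3, B=1, C=k**2 - 2*k + 3.
Solve (k/3 + 1/3)·f(k+1) − (1)·f(k) = k**2 - 2*k + 3.
Bound: deg f ≤ 1.
Solving with deg f ≤ 1: f(k) = 3*(k - 1).
R(k) = B(k−1)·f(k)/C(k) = 3*(k - 1)/(k**2 - 2*k + 3); s_k = R·t_k = 3**(1 - k)*(k - 1)*factorial(k).
Check: Δs_k = (k**2 - 2*k + 3)*factorial(k)/3**k. ✓

s_k = 3^{1 - k} \left(k - 1\right) k!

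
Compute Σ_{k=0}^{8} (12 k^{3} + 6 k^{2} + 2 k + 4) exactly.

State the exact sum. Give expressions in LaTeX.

Step 1: r(k) = (6*k**3 + 21*k**2 + 25*k + 12)/(6*k**3 + 3*k**2 + k + 2).
Gosper form: A/B · C(k+1)/C(k) with A=1, B=1, C=k**3 + k**2/2 + k/6 + 1/3.
Solve (1)·f(k+1) − (1)·f(k) = k**3 + k**2/2 + k/6 + 1/3.
deg f ≤ 4 (via 0,0,3).
Match coefficients ⇒ f(k) = k*(3*k**3 - 4*k**2 + k + 4)/12.
R(k) = B(k−1)·f(k)/C(k) = k*(3*k**3 - 4*k**2 + k + 4)/(2*(6*k**3 + 3*k**2 + k + 2)); s_k = R·t_k = k*(3*k**3 - 4*k**2 + k + 4).
s_(k+1) − s_k = 12*k**3 + 6*k**2 + 2*k + 4 = t_k.
Telescoping: Σ = s_(9) − s_(0) = 16884 − (0) = 16884.

Σ = 16884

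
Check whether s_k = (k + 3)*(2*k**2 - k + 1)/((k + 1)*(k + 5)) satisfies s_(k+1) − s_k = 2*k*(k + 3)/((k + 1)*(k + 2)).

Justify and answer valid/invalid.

Invalid: residual 2*(-13*k**2 - 31*k + 2)/(k**4 + 14*k**3 + 65*k**2 + 112*k + 60) ≠ 0.

s_(k+1) = -(k + 4)*(k - 2*(k + 1)**2)/((k + 2)*(k + 6))
s_(k+1) − s_k = 2*(k**4 + 14*k**3 + 50*k**2 + 59*k + 2)/(k**4 + 14*k**3 + 65*k**2 + 112*k + 60)
(s_(k+1) − s_k) − t_k = 2*(-13*k**2 - 31*k + 2)/(k**4 + 14*k**3 + 65*k**2 + 112*k + 60)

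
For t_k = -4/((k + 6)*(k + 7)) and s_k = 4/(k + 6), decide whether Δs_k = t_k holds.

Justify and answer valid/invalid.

s_(k+1) = 4/(k + 7)
s_(k+1) − s_k = -4/((k + 6)*(k + 7))
(s_(k+1) − s_k) − t_k = 0

valid; difference matches t_k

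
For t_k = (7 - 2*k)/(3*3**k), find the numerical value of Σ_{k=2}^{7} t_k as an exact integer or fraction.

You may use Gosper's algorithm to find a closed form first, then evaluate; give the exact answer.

Σ = 734/6561

Compute t_(k+1)/t_k: get (2*k - 5)/(3*(2*k - 7)).
A = 1/3, B = 1, C = k - 7/2.
Set up (1/3)·f(k+1) − (1)·f(k) − (k - 7/2) = 0.
Degrees (0,0,1) ⇒ d ≤ 1.
Solve for f: f(k) = -3*(k - 3)/2 (degree 1 ≤ 1).
Get s_k = R·t_k = (k - 3)/3**k with R(k) = B(k−1)f(k)/C(k) = -3*(k - 3)/(2*k - 7).
Check: Δs_k = (7 - 2*k)/(3*3**k). ✓
Evaluate s at k=8 and k=2: 5/6561 and -1/9; difference 734/6561.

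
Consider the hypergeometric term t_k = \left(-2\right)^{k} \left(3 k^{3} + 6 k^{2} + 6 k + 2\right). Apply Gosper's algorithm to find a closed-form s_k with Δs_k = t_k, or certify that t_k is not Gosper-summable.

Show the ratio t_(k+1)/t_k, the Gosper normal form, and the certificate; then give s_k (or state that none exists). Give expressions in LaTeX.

s_k = - \left(-2\right)^{k} k^{3}

Step 1: r(k) = 2*(-3*k**3 - 15*k**2 - 27*k - 17)/(3*k**3 + 6*k**2 + 6*k + 2).
A = -2, B = 1, C = k**3 + 2*k**2 + 2*k + 2/3.
Key eq: (-2)·f(k+1) = (1)·f(k) + (k**3 + 2*k**2 + 2*k + 2/3).
deg f ≤ 3 (via 0,0,3).
Solve for f: f(k) = -k**3/3 (degree 3 ≤ 3).
R(k) = B(k−1)·f(k)/C(k) = -k**3/(3*k**3 + 6*k**2 + 6*k + 2); s_k = R·t_k = -(-2)**k*k**3.
Check: Δs_k = (-2)**k*(k**3 + 2*(k + 1)**3). ✓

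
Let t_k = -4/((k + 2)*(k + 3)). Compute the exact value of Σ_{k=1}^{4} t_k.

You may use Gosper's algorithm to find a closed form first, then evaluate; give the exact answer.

Σ = -16/21

Compute t_(k+1)/t_k: get (k + 2)/(k + 4).
Normal form (A,B,C) = (k + 2, k + 4, 1).
Need (k + 2)·f(k+1) − (k + 3)·f(k) = 1.
deg f ≤ 1 (via 1,1,0).
Match coefficients ⇒ f(k) = k/2.
Then R = B(k−1)f/C = k*(k + 3)/2, so s_k = R(k)·t_k = -2*k/(k + 2).
Check: Δs_k = -4/(k**2 + 5*k + 6). ✓
Evaluate s at k=5 and k=1: -10/7 and -2/3; difference -16/21.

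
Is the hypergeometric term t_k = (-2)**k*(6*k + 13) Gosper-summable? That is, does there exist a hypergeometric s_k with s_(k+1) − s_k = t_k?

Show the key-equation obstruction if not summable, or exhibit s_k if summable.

Yes. s_k = (-2)**k*(-2*k - 3).

t_(k+1)/t_k = 2*(-6*k - 19)/(6*k + 13).
Factor: A=-2; B=1; C=k + 13/6.
Key eq: (-2)·f(k+1) = (1)·f(k) + (k + 13/6).
deg f ≤ 1 (via 0,0,1).
Solving with deg f ≤ 1: f(k) = -(2*k + 3)/6.
R(k) = B(k−1)·f(k)/C(k) = -(2*k + 3)/(6*k + 13); s_k = R·t_k = (-2)**k*(-2*k - 3).
s_(k+1) − s_k = (-2)**k*(6*k + 13) = t_k.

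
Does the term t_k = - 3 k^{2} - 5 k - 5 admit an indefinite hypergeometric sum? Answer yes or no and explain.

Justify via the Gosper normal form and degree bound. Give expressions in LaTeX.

Ratio r(k) = (3*k**2 + 11*k + 13)/(3*k**2 + 5*k + 5).
Normal form (A,B,C) = (1, 1, k**2 + 5*k/3 + 5/3).
Need (1)·f(k+1) − (1)·f(k) = k**2 + 5*k/3 + 5/3.
deg f ≤ 3 (via 0,0,2).
Match coefficients ⇒ f(k) = k*(k**2 + k + 3)/3.
Certificate R = B(k−1)f/C = k*(k**2 + k + 3)/(3*k**2 + 5*k + 5) gives s_k = k*(-k**2 - k - 3).
Δs = -3*k**2 - 5*k - 5, as required.

Yes. s_k = k \left(- k^{2} - k - 3\right).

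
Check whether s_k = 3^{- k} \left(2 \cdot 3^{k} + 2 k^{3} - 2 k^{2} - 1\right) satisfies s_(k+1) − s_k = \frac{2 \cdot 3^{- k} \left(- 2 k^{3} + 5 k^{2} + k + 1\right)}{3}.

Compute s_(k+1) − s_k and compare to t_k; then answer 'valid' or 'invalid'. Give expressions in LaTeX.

Valid: the claim telescopes to t_k.

s_(k+1) = (6*3**k + 2*(k + 1)**3 - 2*(k + 1)**2 - 1)/(3*3**k)
s_(k+1) − s_k = 2*(-2*k**3 + 5*k**2 + k + 1)/(3*3**k)
(s_(k+1) − s_k) − t_k = 0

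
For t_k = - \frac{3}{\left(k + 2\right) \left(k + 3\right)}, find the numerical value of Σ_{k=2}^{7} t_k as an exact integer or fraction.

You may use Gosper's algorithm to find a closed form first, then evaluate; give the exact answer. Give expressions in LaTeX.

r(k) = (k + 2)/(k + 4) after simplifying.
Gosper form: A/B · C(k+1)/C(k) with A=k + 2, B=k + 4, C=1.
Need (k + 2)·f(k+1) − (k + 3)·f(k) = 1.
Bound: deg f ≤ 1.
Solving with deg f ≤ 1: f(k) = k/2.
Then R = B(k−1)f/C = k*(k + 3)/2, so s_k = R(k)·t_k = -3*k/(2*k + 4).
Verify: -3/(k**2 + 5*k + 6) matches t_k.
Σ_(k=2)^(7) t_k = s_(8) − s_(2) = -6/5 − (-3/4) = -9/20.

Σ = -9/20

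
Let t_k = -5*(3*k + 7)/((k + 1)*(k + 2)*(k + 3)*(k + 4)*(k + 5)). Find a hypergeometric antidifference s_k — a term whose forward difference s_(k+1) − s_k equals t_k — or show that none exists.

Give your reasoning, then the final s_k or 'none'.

s_k = 5*k*(-k**2 - 8*k - 19)/(12*(k**3 + 8*k**2 + 19*k + 12))

The ratio is (k + 1)*(3*k + 10)/((k + 6)*(3*k + 7)).
So A=k + 1 and B=k + 6, with C=k + 7/3.
Need (k + 1)·f(k+1) − (k + 5)·f(k) = k + 7/3.
Degrees (1,1,1) ⇒ d ≤ 4.
Coefficient equations give f(k) = k*(k + 2)*(k**2 + 8*k + 19)/36.
So s_k = (B(k−1)f/C)·t_k = (k*(k + 2)*(k + 5)*(k**2 + 8*k + 19)/(12*(3*k + 7)))·t_k = 5*k*(-k**2 - 8*k - 19)/(12*(k**3 + 8*k**2 + 19*k + 12)).
Check: Δs_k = 5*(-3*k - 7)/(k**5 + 15*k**4 + 85*k**3 + 225*k**2 + 274*k + 120). ✓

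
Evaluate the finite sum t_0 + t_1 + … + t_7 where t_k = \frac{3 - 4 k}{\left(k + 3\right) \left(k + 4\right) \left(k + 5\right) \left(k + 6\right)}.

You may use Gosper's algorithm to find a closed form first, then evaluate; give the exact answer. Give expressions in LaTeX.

Compute t_(k+1)/t_k: get (k + 3)*(4*k + 1)/((k + 7)*(4*k - 3)).
So A=k + 3 and B=k + 7, with C=k - 3/4.
f must satisfy (k + 3)·f(k+1) − (k + 6)·f(k) = k - 3/4.
Degrees (1,1,1) ⇒ d ≤ 3.
Coefficient equations give f(k) = k*(k**2 + 12*k - 73)/240.
Get s_k = R·t_k = k*(-k**2 - 12*k + 73)/(60*(k + 3)*(k + 4)*(k + 5)) with R(k) = B(k−1)f(k)/C(k) = k*(k + 6)*(k**2 + 12*k - 73)/(60*(4*k - 3)).
s_(k+1) − s_k = (3 - 4*k)/(k**4 + 18*k**3 + 119*k**2 + 342*k + 360) = t_k.
Σ_(k=0)^(7) t_k = s_(8) − s_(0) = -29/4290 − (0) = -29/4290.

Σ = -29/4290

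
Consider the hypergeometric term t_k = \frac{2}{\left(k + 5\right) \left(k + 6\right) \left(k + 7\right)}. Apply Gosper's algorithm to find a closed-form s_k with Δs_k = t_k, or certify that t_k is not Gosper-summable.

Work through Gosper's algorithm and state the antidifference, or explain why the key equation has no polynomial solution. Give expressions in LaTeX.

Step 1: r(k) = (k + 5)/(k + 8).
A = k + 5, B = k + 8, C = 1.
Set up (k + 5)·f(k+1) − (k + 7)·f(k) − (1) = 0.
deg f ≤ 2 (via 1,1,0).
Coefficient equations give f(k) = k*(k + 11)/60.
So s_k = (B(k−1)f/C)·t_k = (k*(k + 7)*(k + 11)/60)·t_k = k*(k + 11)/(30*(k + 5)*(k + 6)).
Check: Δs_k = 2/(k**3 + 18*k**2 + 107*k + 210). ✓

s_k = \frac{k \left(k + 11\right)}{30 \left(k + 5\right) \left(k + 6\right)}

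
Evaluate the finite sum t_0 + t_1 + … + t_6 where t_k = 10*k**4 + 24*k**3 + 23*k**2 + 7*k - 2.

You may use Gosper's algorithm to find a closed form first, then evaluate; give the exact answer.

r(k) = (10*k**4 + 64*k**3 + 155*k**2 + 165*k + 62)/(10*k**4 + 24*k**3 + 23*k**2 + 7*k - 2) after simplifying.
A = 1, B = 1, C = k**4 + 12*k**3/5 + 23*k**2/10 + 7*k/10 - 1/5.
Solve (1)·f(k+1) − (1)·f(k) = k**4 + 12*k**3/5 + 23*k**2/10 + 7*k/10 - 1/5.
Bound: deg f ≤ 5.
Solve for f: f(k) = k*(k + 1)*(2*k**3 - k**2 - 2)/10 (degree 5 ≤ 5).
Get s_k = R·t_k = k*(2*k**4 + k**3 - k**2 - 2*k - 2) with R(k) = B(k−1)f(k)/C(k) = k*(2*k**3 - k**2 - 2)/(10*k**3 + 14*k**2 + 9*k - 2).
s_(k+1) − s_k = 10*k**4 + 24*k**3 + 23*k**2 + 7*k - 2 = t_k.
Sum = s_(7) − s_(0); s_(7) = 35560, s_(0) = 0 ⇒ 35560.

Σ = 35560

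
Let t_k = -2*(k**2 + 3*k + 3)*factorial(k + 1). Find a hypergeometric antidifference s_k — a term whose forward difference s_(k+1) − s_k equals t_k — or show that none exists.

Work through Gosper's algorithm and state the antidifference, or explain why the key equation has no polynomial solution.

s_k = -2*(k + 1)*factorial(k + 1)

The ratio is (k + 2)*(3*k + (k + 1)**2 + 6)/(k**2 + 3*k + 3).
A = k + 2, B = 1, C = k**2 + 3*k + 3.
f must satisfy (k + 2)·f(k+1) − (1)·f(k) = k**2 + 3*k + 3.
Bound: deg f ≤ 1.
Solving with deg f ≤ 1: f(k) = k + 1.
Certificate R = B(k−1)f/C = (k + 1)/(k**2 + 3*k + 3) gives s_k = -2*(k + 1)*factorial(k + 1).
Verify: -2*(k**2 + 3*k + 3)*factorial(k + 1) matches t_k.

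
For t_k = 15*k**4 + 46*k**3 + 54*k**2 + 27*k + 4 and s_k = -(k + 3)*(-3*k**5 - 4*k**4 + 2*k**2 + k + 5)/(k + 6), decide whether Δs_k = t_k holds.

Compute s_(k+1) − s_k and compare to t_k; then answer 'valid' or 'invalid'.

s_(k+1) = -(k + 4)*(k - 3*(k + 1)**5 - 4*(k + 1)**4 + 2*(k + 1)**2 + 6)/(k + 7)
s_(k+1) − s_k = (15*k**6 + 205*k**5 + 886*k**4 + 1671*k**3 + 1564*k**2 + 685*k + 81)/(k**2 + 13*k + 42)
(s_(k+1) − s_k) − t_k = 3*(-12*k**5 - 132*k**4 - 330*k**3 - 353*k**2 - 167*k - 29)/(k**2 + 13*k + 42)

Invalid: residual 3*(-12*k**5 - 132*k**4 - 330*k**3 - 353*k**2 - 167*k - 29)/(k**2 + 13*k + 42) ≠ 0.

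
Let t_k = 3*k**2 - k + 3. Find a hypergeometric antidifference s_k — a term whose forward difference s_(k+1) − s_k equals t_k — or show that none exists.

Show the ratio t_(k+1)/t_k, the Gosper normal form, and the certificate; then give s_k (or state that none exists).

s_k = k*(k**2 - 2*k + 4)

The ratio is (-k + 3*(k + 1)**2 + 2)/(3*k**2 - k + 3).
Gosper form: A/B · C(k+1)/C(k) with A=1, B=1, C=k**2 - k/3 + 1.
Need (1)·f(k+1) − (1)·f(k) = k**2 - k/3 + 1.
From deg A=0, deg B=0, deg C=2: d=3.
Coefficient equations give f(k) = k*(k**2 - 2*k + 4)/3.
Certificate R = B(k−1)f/C = k*(k**2 - 2*k + 4)/(3*k**2 - k + 3) gives s_k = k*(k**2 - 2*k + 4).
s_(k+1) − s_k = 3*k**2 - k + 3 = t_k.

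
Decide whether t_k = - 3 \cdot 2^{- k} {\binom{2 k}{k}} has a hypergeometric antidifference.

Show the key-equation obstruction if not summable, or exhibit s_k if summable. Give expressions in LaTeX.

No — t_k has no hypergeometric antidifference.

Step 1: r(k) = (2*k + 1)/(k + 1).
Take A(k)=2*k + 1, B(k)=k + 1, C(k)=1.
Set up (2*k + 1)·f(k+1) − (k)·f(k) − (1) = 0.
d = -1 from the (1,1,0) case.
Bound -1 < 0, so the key equation has no polynomial solution.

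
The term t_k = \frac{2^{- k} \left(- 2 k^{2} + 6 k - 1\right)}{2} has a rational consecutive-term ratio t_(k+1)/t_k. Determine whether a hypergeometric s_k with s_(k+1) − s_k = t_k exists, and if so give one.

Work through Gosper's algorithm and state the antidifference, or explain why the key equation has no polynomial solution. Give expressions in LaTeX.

s_k = 2^{- k} \left(2 k^{2} - 2 k + 1\right)

r(k) = (k**2 - k - 3/2)/(2*k**2 - 6*k + 1) after simplifying.
So A=1/2 and B=1, with C=k**2 - 3*k + 1/2.
Solve (1/2)·f(k+1) − (1)·f(k) = k**2 - 3*k + 1/2.
Bound: deg f ≤ 2.
Match coefficients ⇒ f(k) = -2*k**2 + 2*k - 1.
Certificate R = B(k−1)f/C = -2*(2*k**2 - 2*k + 1)/(2*k**2 - 6*k + 1) gives s_k = (2*k**2 - 2*k + 1)/2**k.
Δs = (-2*k**2 + 6*k - 1)/(2*2**k), as required.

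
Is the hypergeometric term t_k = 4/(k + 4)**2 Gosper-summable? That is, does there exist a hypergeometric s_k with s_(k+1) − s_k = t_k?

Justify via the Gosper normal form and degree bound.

The ratio is (k + 4)**2/(k + 5)**2.
A = k**2 + 8*k + 16, B = k**2 + 10*k + 25, C = 1.
f must satisfy (k**2 + 8*k + 16)·f(k+1) − (k**2 + 8*k + 16)·f(k) = 1.
deg f ≤ 0 (via 2,2,0).
Put f(k) = c0: A·f(k+1) − B(k−1)·f(k) − C = -1; need -1 = 0 — inconsistent ⇒ no f, not summable.

No; the coefficient equations for f are inconsistent.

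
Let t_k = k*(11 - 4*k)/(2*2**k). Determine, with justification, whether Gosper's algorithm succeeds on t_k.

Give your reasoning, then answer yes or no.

Yes. s_k = (4*k**2 - 3*k + 1)/2**k.

t_(k+1)/t_k = (k + 1)*(4*k - 7)/(2*k*(4*k - 11)).
A = 1/2, B = 1, C = k**2 - 11*k/4.
Need (1/2)·f(k+1) − (1)·f(k) = k**2 - 11*k/4.
deg f ≤ 2 (via 0,0,2).
A polynomial solution: f(k) = -(4*k**2 - 3*k + 1)/2.
So s_k = (B(k−1)f/C)·t_k = (-2*(4*k**2 - 3*k + 1)/(k*(4*k - 11)))·t_k = (4*k**2 - 3*k + 1)/2**k.
Verify: k*(11 - 4*k)/(2*2**k) matches t_k.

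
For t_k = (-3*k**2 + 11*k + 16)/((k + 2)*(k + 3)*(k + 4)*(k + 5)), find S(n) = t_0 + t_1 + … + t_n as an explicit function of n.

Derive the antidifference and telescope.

Ratio r(k) = (k + 2)*(11*k - 3*(k + 1)**2 + 27)/((k + 6)*(-3*k**2 + 11*k + 16)).
A = k + 2, B = k + 6, C = k**2 - 11*k/3 - 16/3.
Solve (k + 2)·f(k+1) − (k + 5)·f(k) = k**2 - 11*k/3 - 16/3.
Bound: deg f ≤ 3.
Match coefficients ⇒ f(k) = -k*(k**2 + 45*k + 50)/36.
So s_k = (B(k−1)f/C)·t_k = (-k*(k + 5)*(k**2 + 45*k + 50)/(12*(3*k**2 - 11*k - 16)))·t_k = k*(k**2 + 45*k + 50)/(12*(k + 2)*(k + 3)*(k + 4)).
Verify: (-3*k**2 + 11*k + 16)/(k**4 + 14*k**3 + 71*k**2 + 154*k + 120) matches t_k.
Σ_(k=0)^n t_k = s_(n+1) − s_(0) = ((n**3 + 48*n**2 + 143*n + 96)/(12*(n**3 + 12*n**2 + 47*n + 60))) − (0), i.e. (n**3 + 48*n**2 + 143*n + 96)/(12*(n**3 + 12*n**2 + 47*n + 60)).

S(n) = (n**3 + 48*n**2 + 143*n + 96)/(12*(n**3 + 12*n**2 + 47*n + 60))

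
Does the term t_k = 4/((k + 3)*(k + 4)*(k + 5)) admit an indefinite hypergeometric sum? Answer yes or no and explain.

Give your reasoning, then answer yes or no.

Step 1: r(k) = (k + 3)/(k + 6).
Normal form (A,B,C) = (k + 3, k + 6, 1).
f must satisfy (k + 3)·f(k+1) − (k + 5)·f(k) = 1.
deg f ≤ 2 (via 1,1,0).
A polynomial solution: f(k) = k*(k + 7)/24.
Certificate R = B(k−1)f/C = k*(k + 5)*(k + 7)/24 gives s_k = k*(k + 7)/(6*(k + 3)*(k + 4)).
Verify: 4/(k**3 + 12*k**2 + 47*k + 60) matches t_k.

Yes. s_k = k*(k + 7)/(6*(k + 3)*(k + 4)).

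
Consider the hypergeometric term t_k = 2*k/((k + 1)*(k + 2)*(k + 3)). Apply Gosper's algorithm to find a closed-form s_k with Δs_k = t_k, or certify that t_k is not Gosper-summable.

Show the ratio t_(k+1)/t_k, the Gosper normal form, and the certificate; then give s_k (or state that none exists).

s_k = k*(k - 1)/(2*(k + 1)*(k + 2))

The ratio is (k + 1)**2/(k*(k + 4)).
So A=k + 1 and B=k + 4, with C=k.
Set up (k + 1)·f(k+1) − (k + 3)·f(k) − (k) = 0.
d = 2 from the (1,1,1) case.
Solving with deg f ≤ 2: f(k) = k*(k - 1)/4.
R(k) = B(k−1)·f(k)/C(k) = (k - 1)*(k + 3)/4; s_k = R·t_k = k*(k - 1)/(2*(k + 1)*(k + 2)).
Verify: 2*k/(k**3 + 6*k**2 + 11*k + 6) matches t_k.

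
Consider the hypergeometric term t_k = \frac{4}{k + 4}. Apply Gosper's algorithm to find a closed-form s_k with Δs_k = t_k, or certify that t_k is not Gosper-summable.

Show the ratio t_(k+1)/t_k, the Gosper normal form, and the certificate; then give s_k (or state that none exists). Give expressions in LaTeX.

no hypergeometric antidifference exists

The ratio is (k + 4)/(k + 5).
Gosper form: A/B · C(k+1)/C(k) with A=k + 4, B=k + 5, C=1.
Key eq: (k + 4)·f(k+1) = (k + 4)·f(k) + (1).
Bound: deg f ≤ 0.
f = c0 ⇒ A·f(k+1) − B(k−1)·f(k) − C = -1. The system {-1 = 0} is inconsistent; no antidifference.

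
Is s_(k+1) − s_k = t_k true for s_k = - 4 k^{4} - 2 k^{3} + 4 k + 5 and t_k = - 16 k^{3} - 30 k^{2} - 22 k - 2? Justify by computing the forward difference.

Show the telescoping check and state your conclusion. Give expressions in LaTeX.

s_(k+1) = 4*k - 4*(k + 1)**4 - 2*(k + 1)**3 + 9
s_(k+1) − s_k = -16*k**3 - 30*k**2 - 22*k - 2
(s_(k+1) − s_k) − t_k = 0

valid (s_(k+1) − s_k reduces to t_k)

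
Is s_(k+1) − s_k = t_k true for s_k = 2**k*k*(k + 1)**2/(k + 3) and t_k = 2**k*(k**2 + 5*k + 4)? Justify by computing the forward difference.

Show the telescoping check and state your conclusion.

Invalid: residual 2**(k + 1)*(-k**3 - 7*k**2 - 18*k - 12)/(k**2 + 7*k + 12) ≠ 0.

s_(k+1) = 2**(k + 1)*(k + 1)*(k + 2)**2/(k + 4)
s_(k+1) − s_k = 2**k*(k**4 + 10*k**3 + 37*k**2 + 52*k + 24)/(k**2 + 7*k + 12)
(s_(k+1) − s_k) − t_k = 2**(k + 1)*(-k**3 - 7*k**2 - 18*k - 12)/(k**2 + 7*k + 12)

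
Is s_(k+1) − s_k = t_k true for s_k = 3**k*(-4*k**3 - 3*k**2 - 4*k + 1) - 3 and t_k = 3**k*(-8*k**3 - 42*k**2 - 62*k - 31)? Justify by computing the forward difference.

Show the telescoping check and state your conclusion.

s_(k+1) = 3*3**k*(-4*k - 4*(k + 1)**3 - 3*(k + 1)**2 - 3) - 3
s_(k+1) − s_k = 3**k*(-8*k**3 - 42*k**2 - 62*k - 31)
(s_(k+1) − s_k) − t_k = 0

Valid: the claim telescopes to t_k.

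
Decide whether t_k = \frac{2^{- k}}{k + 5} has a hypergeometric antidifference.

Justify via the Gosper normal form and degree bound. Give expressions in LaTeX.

No; the degree bound rules out any f.

Step 1: r(k) = (k + 5)/(2*(k + 6)).
So A=k/2 + 5/2 and B=k + 6, with C=1.
Set up (k/2 + 5/2)·f(k+1) − (k + 5)·f(k) − (1) = 0.
Bound: deg f ≤ -1.
Bound -1 < 0, so the key equation has no polynomial solution.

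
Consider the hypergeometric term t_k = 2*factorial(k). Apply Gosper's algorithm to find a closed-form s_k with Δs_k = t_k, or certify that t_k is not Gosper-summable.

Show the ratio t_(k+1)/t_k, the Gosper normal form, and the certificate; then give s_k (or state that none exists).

none (Gosper's algorithm certifies no s_k)

The ratio is k + 1.
Take A(k)=k + 1, B(k)=1, C(k)=1.
f must satisfy (k + 1)·f(k+1) − (1)·f(k) = 1.
d = -1 from the (1,0,0) case.
deg f ≤ -1 is impossible — no certificate.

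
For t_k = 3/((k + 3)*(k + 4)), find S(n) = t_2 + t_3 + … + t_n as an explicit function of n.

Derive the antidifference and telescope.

S(n) = 3*(n - 1)/(5*(n + 4))

The ratio is (k + 3)/(k + 5).
Take A(k)=k + 3, B(k)=k + 5, C(k)=1.
Need (k + 3)·f(k+1) − (k + 4)·f(k) = 1.
Degrees (1,1,0) ⇒ d ≤ 1.
A polynomial solution: f(k) = k/3.
Then R = B(k−1)f/C = k*(k + 4)/3, so s_k = R(k)·t_k = k/(k + 3).
Verify: 3/(k**2 + 7*k + 12) matches t_k.
Evaluate: s_(n+1) = (n + 1)/(n + 4); subtract s_(2) = 2/5 ⇒ S(n) = 3*(n - 1)/(5*(n + 4)).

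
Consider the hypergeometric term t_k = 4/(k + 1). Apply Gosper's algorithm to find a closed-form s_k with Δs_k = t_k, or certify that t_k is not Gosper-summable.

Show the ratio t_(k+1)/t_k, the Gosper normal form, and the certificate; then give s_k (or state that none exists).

t_(k+1)/t_k = (k + 1)/(k + 2).
Take A(k)=k + 1, B(k)=k + 2, C(k)=1.
Key eq: (k + 1)·f(k+1) = (k + 1)·f(k) + (1).
Degrees (1,1,0) ⇒ d ≤ 0.
f = c0 ⇒ A·f(k+1) − B(k−1)·f(k) − C = -1. The system {-1 = 0} is inconsistent; no antidifference.

not Gosper-summable; s_k does not exist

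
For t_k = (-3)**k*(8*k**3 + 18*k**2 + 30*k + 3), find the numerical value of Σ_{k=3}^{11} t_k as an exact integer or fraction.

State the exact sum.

t_(k+1)/t_k = 3*(-8*k**3 - 42*k**2 - 90*k - 59)/(8*k**3 + 18*k**2 + 30*k + 3).
Gosper form: A/B · C(k+1)/C(k) with A=-3, B=1, C=k**3 + 9*k**2/4 + 15*k/4 + 3/8.
Set up (-3)·f(k+1) − (1)·f(k) − (k**3 + 9*k**2/4 + 15*k/4 + 3/8) = 0.
Bound: deg f ≤ 3.
Match coefficients ⇒ f(k) = -(2*k**3 + 3*k - 3)/8.
R(k) = B(k−1)·f(k)/C(k) = -(2*k**3 + 3*k - 3)/(8*k**3 + 18*k**2 + 30*k + 3); s_k = R·t_k = (-3)**k*(-2*k**3 - 3*k + 3).
Check: Δs_k = (-3)**k*(8*k**3 + 18*k**2 + 30*k + 3). ✓
Sum = s_(12) − s_(3); s_(12) = -1854197649, s_(3) = 1620 ⇒ -1854199269.

Σ = -1854199269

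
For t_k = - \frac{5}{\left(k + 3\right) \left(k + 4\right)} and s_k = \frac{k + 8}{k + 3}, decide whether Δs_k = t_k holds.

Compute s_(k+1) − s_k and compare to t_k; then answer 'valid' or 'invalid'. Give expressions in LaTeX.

s_(k+1) = (k + 9)/(k + 4)
s_(k+1) − s_k = -5/(k**2 + 7*k + 12)
(s_(k+1) − s_k) − t_k = 0

Valid — Δs_k = t_k.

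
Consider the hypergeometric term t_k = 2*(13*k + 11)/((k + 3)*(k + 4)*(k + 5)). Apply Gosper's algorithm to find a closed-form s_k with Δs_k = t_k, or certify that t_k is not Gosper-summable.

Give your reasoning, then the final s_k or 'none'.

s_k = k*(25*k + 19)/(6*(k + 3)*(k + 4))

Ratio r(k) = (k + 3)*(13*k + 24)/((k + 6)*(13*k + 11)).
Gosper form: A/B · C(k+1)/C(k) with A=k + 3, B=k + 6, C=k + 11/13.
f must satisfy (k + 3)·f(k+1) − (k + 5)·f(k) = k + 11/13.
Bound: deg f ≤ 2.
Solving with deg f ≤ 2: f(k) = k*(25*k + 19)/156.
Certificate R = B(k−1)f/C = k*(k + 5)*(25*k + 19)/(12*(13*k + 11)) gives s_k = k*(25*k + 19)/(6*(k + 3)*(k + 4)).
Δs = 2*(13*k + 11)/(k**3 + 12*k**2 + 47*k + 60), as required.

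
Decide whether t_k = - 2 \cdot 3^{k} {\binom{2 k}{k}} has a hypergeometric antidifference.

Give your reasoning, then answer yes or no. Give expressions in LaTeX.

Step 1: r(k) = 6*(2*k + 1)/(k + 1).
Gosper form: A/B · C(k+1)/C(k) with A=12*k + 6, B=k + 1, C=1.
f must satisfy (12*k + 6)·f(k+1) − (k)·f(k) = 1.
From deg A=1, deg B=1, deg C=0: d=-1.
deg f ≤ -1 is impossible — no certificate.

No — negative degree bound, so no certificate f.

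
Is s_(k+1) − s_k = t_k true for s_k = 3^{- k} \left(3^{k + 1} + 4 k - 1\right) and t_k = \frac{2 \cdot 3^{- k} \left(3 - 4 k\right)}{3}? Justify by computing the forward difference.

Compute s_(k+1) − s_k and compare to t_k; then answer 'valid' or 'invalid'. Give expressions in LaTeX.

valid; difference matches t_k

s_(k+1) = (9*3**k + 4*k + 3)/(3*3**k)
s_(k+1) − s_k = 2*(3 - 4*k)/(3*3**k)
(s_(k+1) − s_k) − t_k = 0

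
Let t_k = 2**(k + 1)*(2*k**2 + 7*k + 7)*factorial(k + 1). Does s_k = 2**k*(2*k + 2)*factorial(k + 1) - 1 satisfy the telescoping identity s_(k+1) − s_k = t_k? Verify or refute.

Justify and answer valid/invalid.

Valid: the claim telescopes to t_k.

s_(k+1) = 2**(k + 1)*(2*k + 4)*factorial(k + 2) - 1
s_(k+1) − s_k = 2**(k + 1)*(2*k**2 + 7*k + 7)*factorial(k + 1)
(s_(k+1) − s_k) − t_k = 0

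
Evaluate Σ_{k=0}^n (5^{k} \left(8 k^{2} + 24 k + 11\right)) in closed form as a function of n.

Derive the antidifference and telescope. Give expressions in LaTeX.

t_(k+1)/t_k = 5*(8*k**2 + 40*k + 43)/(8*k**2 + 24*k + 11).
Factor: A=5; B=1; C=k**2 + 3*k + 11/8.
Key eq: (5)·f(k+1) = (1)·f(k) + (k**2 + 3*k + 11/8).
From deg A=0, deg B=0, deg C=2: d=2.
Solving with deg f ≤ 2: f(k) = (k + 1)*(2*k - 1)/8.
Get s_k = R·t_k = 5**k*(2*k**2 + k - 1) with R(k) = B(k−1)f(k)/C(k) = (k + 1)*(2*k - 1)/(8*k**2 + 24*k + 11).
s_(k+1) − s_k = 5**k*(8*k**2 + 24*k + 11) = t_k.
Telescope: S(n) = s_(n+1) − s_(0) = 5**(n + 1)*(2*n**2 + 5*n + 2) − (-1) = 10*5**n*n**2 + 25*5**n*n + 10*5**n + 1.

S(n) = 10 \cdot 5^{n} n^{2} + 25 \cdot 5^{n} n + 10 \cdot 5^{n} + 1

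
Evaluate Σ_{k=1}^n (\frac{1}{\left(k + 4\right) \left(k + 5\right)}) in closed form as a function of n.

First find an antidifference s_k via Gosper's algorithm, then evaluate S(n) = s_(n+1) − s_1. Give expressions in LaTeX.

S(n) = \frac{n}{5 \left(n + 5\right)}

r(k) = (k + 4)/(k + 6) after simplifying.
Gosper form: A/B · C(k+1)/C(k) with A=k + 4, B=k + 6, C=1.
f must satisfy (k + 4)·f(k+1) − (k + 5)·f(k) = 1.
From deg A=1, deg B=1, deg C=0: d=1.
A polynomial solution: f(k) = k/4.
Get s_k = R·t_k = k/(4*(k + 4)) with R(k) = B(k−1)f(k)/C(k) = k*(k + 5)/4.
Verify: 1/(k**2 + 9*k + 20) matches t_k.
Evaluate: s_(n+1) = (n + 1)/(4*(n + 5)); subtract s_(1) = 1/20 ⇒ S(n) = n/(5*(n + 5)).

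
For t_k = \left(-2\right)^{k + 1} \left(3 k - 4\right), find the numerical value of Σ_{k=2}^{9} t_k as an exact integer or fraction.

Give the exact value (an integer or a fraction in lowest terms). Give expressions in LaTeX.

Ratio r(k) = 2*(1 - 3*k)/(3*k - 4).
So A=-2 and B=1, with C=k - 4/3.
f must satisfy (-2)·f(k+1) − (1)·f(k) = k - 4/3.
Bound: deg f ≤ 1.
Match coefficients ⇒ f(k) = -(k - 2)/3.
Get s_k = R·t_k = (-2)**(k + 1)*(2 - k) with R(k) = B(k−1)f(k)/C(k) = -(k - 2)/(3*k - 4).
Δs = (-2)**(k + 1)*(3*k - 4), as required.
Σ_(k=2)^(9) t_k = s_(10) − s_(2) = 16384 − (0) = 16384.

Σ = 16384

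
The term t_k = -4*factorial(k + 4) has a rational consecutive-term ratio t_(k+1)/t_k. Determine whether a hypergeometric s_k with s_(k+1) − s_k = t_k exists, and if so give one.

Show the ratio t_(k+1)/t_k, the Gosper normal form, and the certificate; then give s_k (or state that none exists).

Ratio r(k) = k + 5.
So A=k + 5 and B=1, with C=1.
Need (k + 5)·f(k+1) − (1)·f(k) = 1.
deg f ≤ -1 (via 1,0,0).
d = -1 < 0 ⇒ no nonzero polynomial f; not summable.

none — t_k is not Gosper-summable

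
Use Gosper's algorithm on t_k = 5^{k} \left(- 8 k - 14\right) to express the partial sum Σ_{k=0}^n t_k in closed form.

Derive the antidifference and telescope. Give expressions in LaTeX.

S(n) = - 10 \cdot 5^{n} n - 15 \cdot 5^{n} + 1

r(k) = 5*(4*k + 11)/(4*k + 7) after simplifying.
Take A(k)=5, B(k)=1, C(k)=k + 7/4.
f must satisfy (5)·f(k+1) − (1)·f(k) = k + 7/4.
Degrees (0,0,1) ⇒ d ≤ 1.
Match coefficients ⇒ f(k) = (2*k + 1)/8.
Then R = B(k−1)f/C = (2*k + 1)/(2*(4*k + 7)), so s_k = R(k)·t_k = 5**k*(-2*k - 1).
Δs = 5**k*(-8*k - 14), as required.
Evaluate: s_(n+1) = 5**(n + 1)*(-2*n - 3); subtract s_(0) = -1 ⇒ S(n) = -10*5**n*n - 15*5**n + 1.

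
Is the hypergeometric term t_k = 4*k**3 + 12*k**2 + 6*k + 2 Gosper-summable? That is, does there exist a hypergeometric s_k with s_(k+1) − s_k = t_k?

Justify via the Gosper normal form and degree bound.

Yes. s_k = k*(k**3 + 2*k**2 - 2*k + 1).

r(k) = (2*k**3 + 12*k**2 + 21*k + 12)/(2*k**3 + 6*k**2 + 3*k + 1) after simplifying.
Gosper form: A/B · C(k+1)/C(k) with A=1, B=1, C=k**3 + 3*k**2 + 3*k/2 + 1/2.
f must satisfy (1)·f(k+1) − (1)·f(k) = k**3 + 3*k**2 + 3*k/2 + 1/2.
deg f ≤ 4 (via 0,0,3).
Solving with deg f ≤ 4: f(k) = k*(k**3 + 2*k**2 - 2*k + 1)/4.
So s_k = (B(k−1)f/C)·t_k = (k*(k**3 + 2*k**2 - 2*k + 1)/(2*(2*k**3 + 6*k**2 + 3*k + 1)))·t_k = k*(k**3 + 2*k**2 - 2*k + 1).
s_(k+1) − s_k = 4*k**3 + 12*k**2 + 6*k + 2 = t_k.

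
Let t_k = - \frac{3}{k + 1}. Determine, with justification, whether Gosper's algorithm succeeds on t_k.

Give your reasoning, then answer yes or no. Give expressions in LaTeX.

No — the linear system for f has no solution.

Ratio r(k) = (k + 1)/(k + 2).
Factor: A=k + 1; B=k + 2; C=1.
Key eq: (k + 1)·f(k+1) = (k + 1)·f(k) + (1).
From deg A=1, deg B=1, deg C=0: d=0.
f = c0 ⇒ A·f(k+1) − B(k−1)·f(k) − C = -1. The system {-1 = 0} is inconsistent; no antidifference.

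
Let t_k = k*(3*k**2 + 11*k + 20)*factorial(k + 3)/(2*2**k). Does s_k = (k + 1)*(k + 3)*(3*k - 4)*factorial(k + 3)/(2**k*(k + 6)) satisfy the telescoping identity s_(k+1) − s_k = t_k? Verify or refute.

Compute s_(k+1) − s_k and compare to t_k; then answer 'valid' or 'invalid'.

Invalid: residual -3*(3*k**4 + 29*k**3 + 80*k**2 + 122*k + 8)*factorial(k + 3)/(2*2**k*(k + 6)*(k + 7)) ≠ 0.

s_(k+1) = (k + 2)*(k + 4)*(3*k - 1)*factorial(k + 4)/(2*2**k*(k + 7))
s_(k+1) − s_k = (3*k**5 + 41*k**4 + 202*k**3 + 482*k**2 + 474*k - 24)*factorial(k + 3)/(2*2**k*(k + 6)*(k + 7))
(s_(k+1) − s_k) − t_k = -3*(3*k**4 + 29*k**3 + 80*k**2 + 122*k + 8)*factorial(k + 3)/(2*2**k*(k + 6)*(k + 7))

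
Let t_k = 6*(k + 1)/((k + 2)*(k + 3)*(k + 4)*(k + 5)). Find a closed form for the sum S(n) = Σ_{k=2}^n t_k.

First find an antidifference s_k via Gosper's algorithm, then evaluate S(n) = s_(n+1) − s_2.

t_(k+1)/t_k = (k + 2)**2/((k + 1)*(k + 6)).
Factor: A=k + 2; B=k + 6; C=k + 1.
Set up (k + 2)·f(k+1) − (k + 5)·f(k) − (k + 1) = 0.
Degrees (1,1,1) ⇒ d ≤ 3.
Solving with deg f ≤ 3: f(k) = k*(k + 1)*(k + 8)/36.
Get s_k = R·t_k = k*(k**2 + 9*k + 8)/(6*(k + 2)*(k + 3)*(k + 4)) with R(k) = B(k−1)f(k)/C(k) = k*(k + 5)*(k + 8)/36.
Check: Δs_k = 6*(k + 1)/(k**4 + 14*k**3 + 71*k**2 + 154*k + 120). ✓
Σ_(k=2)^n t_k = s_(n+1) − s_(2) = ((n**3 + 12*n**2 + 29*n + 18)/(6*(n**3 + 12*n**2 + 47*n + 60))) − (1/12), i.e. (n**3 + 12*n**2 + 11*n - 24)/(12*(n**3 + 12*n**2 + 47*n + 60)).

S(n) = (n**3 + 12*n**2 + 11*n - 24)/(12*(n**3 + 12*n**2 + 47*n + 60))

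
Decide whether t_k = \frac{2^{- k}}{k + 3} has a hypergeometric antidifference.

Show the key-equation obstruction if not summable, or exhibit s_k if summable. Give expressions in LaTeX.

No — key equation has no polynomial f.

Ratio r(k) = (k + 3)/(2*(k + 4)).
Factor: A=k/2 + 3/2; B=k + 4; C=1.
Need (k/2 + 3/2)·f(k+1) − (k + 3)·f(k) = 1.
deg f ≤ -1 (via 1,1,0).
deg f ≤ -1 is impossible — no certificate.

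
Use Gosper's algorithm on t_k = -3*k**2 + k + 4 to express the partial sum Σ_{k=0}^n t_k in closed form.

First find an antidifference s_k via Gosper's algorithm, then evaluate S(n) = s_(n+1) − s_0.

S(n) = -n**3 - n**2 + 4*n + 4

Compute t_(k+1)/t_k: get (k - 3*(k + 1)**2 + 5)/(-3*k**2 + k + 4).
So A=1 and B=1, with C=k**2 - k/3 - 4/3.
Key eq: (1)·f(k+1) = (1)·f(k) + (k**2 - k/3 - 4/3).
Degrees (0,0,2) ⇒ d ≤ 3.
Coefficient equations give f(k) = k*(k - 3)*(k + 1)/3.
Certificate R = B(k−1)f/C = k*(k - 3)/(3*k - 4) gives s_k = k*(-k**2 + 2*k + 3).
Verify: -3*k**2 + k + 4 matches t_k.
Telescope: S(n) = s_(n+1) − s_(0) = -n**3 - n**2 + 4*n + 4 − (0) = -n**3 - n**2 + 4*n + 4.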